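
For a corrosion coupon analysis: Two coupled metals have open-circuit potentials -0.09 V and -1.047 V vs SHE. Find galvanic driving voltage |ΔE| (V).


Driving voltage is the absolute potential difference.
|ΔE| = |-0.09 − (-1.047)| = 0.957 V

0.957 V


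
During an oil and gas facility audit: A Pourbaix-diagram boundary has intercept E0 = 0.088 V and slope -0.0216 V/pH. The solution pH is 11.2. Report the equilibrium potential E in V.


Apply the Pourbaix line equation: E = E0 + slope*pH
E = 0.088 + (-0.0216)*11.2 = 0.088 + (-0.24192) = -0.15392 V
Rounded to 4 decimal places: E = -0.1539 V

-0.1539 V


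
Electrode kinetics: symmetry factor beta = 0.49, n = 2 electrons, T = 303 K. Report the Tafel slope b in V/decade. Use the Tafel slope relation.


Apply the Tafel slope relation: b = 2.303*R*T/(beta*n*F)
Numerator: 2.303 * 8.314 * 303 = 5801.58
Denominator: 0.49 * 2 * 96485 = 94555.3
b = 5801.58 / 94555.3 = 0.0614 V/decade

0.0614 V/decade


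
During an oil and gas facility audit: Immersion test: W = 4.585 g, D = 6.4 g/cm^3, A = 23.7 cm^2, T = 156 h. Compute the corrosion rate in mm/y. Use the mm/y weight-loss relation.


Apply the mm/y weight-loss relation: CR = 87600 * W / (D * A * T)
Numerator: 87600 * 4.585 = 401646.0
Denominator: 6.4 * 23.7 * 156 = 23662.08
CR = 401646.0 / 23662.08 = 16.9742 mm/y

16.9742 mm/y


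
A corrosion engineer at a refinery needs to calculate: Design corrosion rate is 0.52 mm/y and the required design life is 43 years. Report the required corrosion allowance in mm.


Corrosion allowance = CR × design life
CA = 0.52 * 43 = 22.36 mm

22.36 mm


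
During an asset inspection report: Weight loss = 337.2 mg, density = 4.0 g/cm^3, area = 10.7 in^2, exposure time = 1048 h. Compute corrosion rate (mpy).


Apply the mpy weight-loss relation: CR = 534 * W / (D * A * T)
Numerator: 534 * 337.2 = 180064.8
Denominator: 4.0 * 10.7 * 1048 = 44854.4
CR = 180064.8 / 44854.4 = 4.014 mpy

4.014 mpy


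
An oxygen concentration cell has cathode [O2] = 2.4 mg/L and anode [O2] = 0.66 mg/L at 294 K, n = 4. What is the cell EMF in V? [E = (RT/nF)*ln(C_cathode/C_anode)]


Apply the Nernst concentration-cell relation: E = (RT/nF)*ln(C_cathode/C_anode)
RT/nF = 8.314*294/(4*96485) = 0.00633341 V
ln(2.4/0.66) = 1.29098
E = 0.00633341 * 1.29098 = 0.00818 V

0.00818 V


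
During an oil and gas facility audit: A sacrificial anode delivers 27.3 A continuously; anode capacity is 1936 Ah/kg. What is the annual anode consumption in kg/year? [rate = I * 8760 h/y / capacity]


Annual consumption = current * hours per year / capacity
Rate = 27.3 * 8760 / 1936 = 123.5 kg/year

123.5 kg/year


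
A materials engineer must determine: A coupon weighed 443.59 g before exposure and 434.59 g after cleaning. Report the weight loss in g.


Weight loss = initial − final
WL = 443.59 − 434.59 = 9.0 g

9.0 g


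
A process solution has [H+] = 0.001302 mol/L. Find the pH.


pH = −log10[H+]
pH = −log10(0.001302) = 2.89

2.89


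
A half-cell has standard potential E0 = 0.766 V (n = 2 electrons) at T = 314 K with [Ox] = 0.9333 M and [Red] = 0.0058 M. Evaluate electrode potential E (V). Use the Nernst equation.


Apply the Nernst equation: E = E0 + (RT/nF)*ln([Ox]/[Red])
Step 1: RT/nF = 8.314*314/(2*96485) = 0.01352851 V
Step 2: [Ox]/[Red] = 0.9333/0.0058 = 160.913793
Step 3: ln(160.913793) = 5.080869
Step 4: correction = 0.01352851 * 5.080869 = 0.0687 V
E = 0.766 + 0.0687 = 0.8347 V

0.8347 V


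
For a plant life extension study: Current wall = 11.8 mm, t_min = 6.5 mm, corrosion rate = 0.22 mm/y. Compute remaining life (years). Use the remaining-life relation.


Apply the remaining-life relation: RL = (t_current − t_min) / CR
RL = (11.8 − 6.5) / 0.22 = 5.3 / 0.22 = 24.1 years

24.1 years


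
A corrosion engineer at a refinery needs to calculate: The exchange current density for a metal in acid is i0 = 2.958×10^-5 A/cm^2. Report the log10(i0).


i0 = 2.958×10^-5 A/cm^2
log10(i0) = -4.529

-4.529


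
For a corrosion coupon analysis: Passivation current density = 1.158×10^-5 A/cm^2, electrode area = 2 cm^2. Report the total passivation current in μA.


I = i_pass * A, then convert A → μA (×10^6)
I = 1.158×10^-5 * 2 * 10^6 = 23.16 μA

23.16 μA


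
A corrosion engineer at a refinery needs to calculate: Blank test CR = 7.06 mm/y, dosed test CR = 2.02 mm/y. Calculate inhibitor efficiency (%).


Apply the inhibitor-efficiency definition: IE = (CR_blank − CR_inh)/CR_blank × 100
IE = (7.06 − 2.02) / 7.06 × 100
IE = 5.04 / 7.06 × 100 = 71.4 %

71.4 %


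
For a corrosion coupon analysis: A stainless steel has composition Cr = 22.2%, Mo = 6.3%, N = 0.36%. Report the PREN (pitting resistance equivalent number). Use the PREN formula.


Apply the PREN formula: PREN = Cr + 3.3*Mo + 16*N
PREN = 22.2 + 3.3*6.3 + 16*0.36
PREN = 22.2 + 20.79 + 5.76 = 48.75

48.75


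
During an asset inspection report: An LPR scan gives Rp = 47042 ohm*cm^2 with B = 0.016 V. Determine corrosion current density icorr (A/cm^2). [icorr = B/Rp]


Apply the Stern-Geary relation: icorr = B / Rp
icorr = 0.016 / 47042 = 3.401×10^-7 A/cm^2

3.401×10^-7 A/cm^2


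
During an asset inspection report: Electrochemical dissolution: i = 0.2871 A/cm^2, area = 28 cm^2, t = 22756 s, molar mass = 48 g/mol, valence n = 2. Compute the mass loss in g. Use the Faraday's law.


Apply Faraday's law: m = i*A*t*M / (n*F)
Total charge passed Q = i*A*t = 0.2871*28*22756 = 182930.9328 C
m = Q*M/(n*F) = 182930.9328*48/(2*96485) = 45.50285 g

45.50285 g


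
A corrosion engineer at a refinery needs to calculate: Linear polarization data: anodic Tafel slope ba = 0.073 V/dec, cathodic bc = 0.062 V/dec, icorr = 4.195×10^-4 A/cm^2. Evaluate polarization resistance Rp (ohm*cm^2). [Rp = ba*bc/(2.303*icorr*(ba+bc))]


Apply the Stern-Geary equation: Rp = ba*bc / (2.303*icorr*(ba+bc))
ba*bc = 0.073*0.062 = 0.004526
ba+bc = 0.135; 2.303*icorr*(ba+bc) = 2.303*4.195×10^-4*0.135 = 1.3042465×10^-4
Rp = 0.004526 / 1.3042465×10^-4 = 34.7 ohm*cm^2

34.7 ohm*cm^2


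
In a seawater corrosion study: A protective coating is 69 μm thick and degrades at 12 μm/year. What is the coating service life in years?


Service life = thickness / degradation rate
Life = 69 / 12 = 5.8 years

5.8 years


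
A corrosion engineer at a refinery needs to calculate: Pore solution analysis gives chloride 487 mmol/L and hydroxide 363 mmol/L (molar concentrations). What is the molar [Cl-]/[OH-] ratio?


Threshold parameter = [Cl-] / [OH-] (molar basis; both in mmol/L, so units cancel)
Ratio = 487 / 363 = 1.34

1.34


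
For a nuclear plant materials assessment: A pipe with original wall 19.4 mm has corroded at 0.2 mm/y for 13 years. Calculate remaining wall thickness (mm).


Remaining wall = original − CR × time
t = 19.4 − 0.2*13 = 19.4 − 2.6 = 16.8 mm

16.8 mm


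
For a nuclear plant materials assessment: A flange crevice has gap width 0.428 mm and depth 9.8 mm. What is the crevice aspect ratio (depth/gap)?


Aspect ratio = depth / gap
Ratio = 9.8 / 0.428 = 22.9

22.9


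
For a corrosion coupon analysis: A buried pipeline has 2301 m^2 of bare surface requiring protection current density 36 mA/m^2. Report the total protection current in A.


I = area * current density, then convert mA → A (÷1000)
I = 2301 * 36 / 1000 = 82.84 A

82.84 A


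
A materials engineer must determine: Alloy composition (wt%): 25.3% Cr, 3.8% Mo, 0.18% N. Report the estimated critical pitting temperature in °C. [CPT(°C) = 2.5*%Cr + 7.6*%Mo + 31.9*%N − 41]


Apply the ASTM G48 empirical CPT estimate: CPT(°C) = 2.5*%Cr + 7.6*%Mo + 31.9*%N − 41
2.5*25.3 = 63.25; 7.6*3.8 = 28.88; 31.9*0.18 = 5.742
CPT = 63.25 + 28.88 + 5.742 − 41 = 56.872 °C
Rounded to 0.1 °C: CPT ≈ 56.9 °C

56.9 °C


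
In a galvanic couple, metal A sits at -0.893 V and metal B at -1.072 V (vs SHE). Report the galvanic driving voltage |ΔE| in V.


Driving voltage is the absolute potential difference.
|ΔE| = |-0.893 − (-1.072)| = 0.179 V

0.179 V


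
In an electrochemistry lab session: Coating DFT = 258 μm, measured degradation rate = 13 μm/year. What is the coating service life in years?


Service life = thickness / degradation rate
Life = 258 / 13 = 19.8 years

19.8 years


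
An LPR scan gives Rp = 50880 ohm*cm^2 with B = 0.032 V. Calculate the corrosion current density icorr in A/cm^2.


Apply the Stern-Geary relation: icorr = B / Rp
icorr = 0.032 / 50880 = 6.289×10^-7 A/cm^2

6.289×10^-7 A/cm^2


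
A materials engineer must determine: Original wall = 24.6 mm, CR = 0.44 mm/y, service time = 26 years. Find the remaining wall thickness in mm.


Remaining wall = original − CR × time
t = 24.6 − 0.44*26 = 24.6 − 11.44 = 13.16 mm

13.16 mm


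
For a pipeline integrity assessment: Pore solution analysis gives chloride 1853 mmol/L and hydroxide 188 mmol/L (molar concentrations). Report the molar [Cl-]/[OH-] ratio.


Threshold parameter = [Cl-] / [OH-] (molar basis; both in mmol/L, so units cancel)
Ratio = 1853 / 188 = 9.86

9.86


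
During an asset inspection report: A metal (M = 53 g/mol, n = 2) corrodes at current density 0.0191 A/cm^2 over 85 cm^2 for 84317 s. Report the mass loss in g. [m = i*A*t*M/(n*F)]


Apply Faraday's law: m = i*A*t*M / (n*F)
Total charge passed Q = i*A*t = 0.0191*85*84317 = 136888.6495 C
m = Q*M/(n*F) = 136888.6495*53/(2*96485) = 37.59703 g

37.59703 g


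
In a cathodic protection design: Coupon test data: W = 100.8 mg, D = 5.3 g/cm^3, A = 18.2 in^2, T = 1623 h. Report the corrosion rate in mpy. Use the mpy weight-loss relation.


Apply the mpy weight-loss relation: CR = 534 * W / (D * A * T)
Numerator: 534 * 100.8 = 53827.2
Denominator: 5.3 * 18.2 * 1623 = 156554.58
CR = 53827.2 / 156554.58 = 0.3438 mpy

0.3438 mpy


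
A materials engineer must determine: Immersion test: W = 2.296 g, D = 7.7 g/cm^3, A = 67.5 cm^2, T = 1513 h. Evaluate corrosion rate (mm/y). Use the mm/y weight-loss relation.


Apply the mm/y weight-loss relation: CR = 87600 * W / (D * A * T)
Numerator: 87600 * 2.296 = 201129.6
Denominator: 7.7 * 67.5 * 1513 = 786381.75
CR = 201129.6 / 786381.75 = 0.25577 mm/y

0.25577 mm/y


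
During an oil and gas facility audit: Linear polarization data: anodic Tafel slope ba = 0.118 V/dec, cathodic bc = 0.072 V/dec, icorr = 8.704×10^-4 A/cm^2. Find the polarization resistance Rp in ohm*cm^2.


Apply the Stern-Geary equation: Rp = ba*bc / (2.303*icorr*(ba+bc))
ba*bc = 0.118*0.072 = 0.008496
ba+bc = 0.19; 2.303*icorr*(ba+bc) = 2.303*8.704×10^-4*0.19 = 3.8086093×10^-4
Rp = 0.008496 / 3.8086093×10^-4 = 22.31 ohm*cm^2

22.31 ohm*cm^2


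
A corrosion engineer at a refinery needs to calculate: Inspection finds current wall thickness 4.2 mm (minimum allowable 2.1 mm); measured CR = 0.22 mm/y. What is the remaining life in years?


Apply the remaining-life relation: RL = (t_current − t_min) / CR
RL = (4.2 − 2.1) / 0.22 = 2.1 / 0.22 = 9.5 years

9.5 years


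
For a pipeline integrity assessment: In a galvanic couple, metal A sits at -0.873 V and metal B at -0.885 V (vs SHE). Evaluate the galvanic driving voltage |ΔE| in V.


Driving voltage is the absolute potential difference.
|ΔE| = |-0.873 − (-0.885)| = 0.012 V

0.012 V


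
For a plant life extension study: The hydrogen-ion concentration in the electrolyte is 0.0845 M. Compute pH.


pH = −log10[H+]
pH = −log10(0.0845) = 1.07

1.07


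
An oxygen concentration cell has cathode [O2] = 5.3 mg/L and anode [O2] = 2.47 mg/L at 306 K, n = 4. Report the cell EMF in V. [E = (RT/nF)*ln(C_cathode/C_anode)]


Apply the Nernst concentration-cell relation: E = (RT/nF)*ln(C_cathode/C_anode)
RT/nF = 8.314*306/(4*96485) = 0.00659192 V
ln(5.3/2.47) = 0.76349
E = 0.00659192 * 0.76349 = 0.00503 V

0.00503 V


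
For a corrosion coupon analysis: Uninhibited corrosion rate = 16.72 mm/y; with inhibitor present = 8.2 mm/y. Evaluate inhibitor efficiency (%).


Apply the inhibitor-efficiency definition: IE = (CR_blank − CR_inh)/CR_blank × 100
IE = (16.72 − 8.2) / 16.72 × 100
IE = 8.52 / 16.72 × 100 = 51.0 %

51.0 %


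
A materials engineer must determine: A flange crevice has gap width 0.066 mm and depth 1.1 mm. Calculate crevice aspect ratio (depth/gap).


Aspect ratio = depth / gap
Ratio = 1.1 / 0.066 = 16.7

16.7


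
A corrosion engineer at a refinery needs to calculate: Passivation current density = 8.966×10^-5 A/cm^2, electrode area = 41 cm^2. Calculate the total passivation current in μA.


I = i_pass * A, then convert A → μA (×10^6)
I = 8.966×10^-5 * 41 * 10^6 = 3676.06 μA

3676.06 μA


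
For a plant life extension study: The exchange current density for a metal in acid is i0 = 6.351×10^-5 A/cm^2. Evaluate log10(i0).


i0 = 6.351×10^-5 A/cm^2
log10(i0) = -4.197

-4.197


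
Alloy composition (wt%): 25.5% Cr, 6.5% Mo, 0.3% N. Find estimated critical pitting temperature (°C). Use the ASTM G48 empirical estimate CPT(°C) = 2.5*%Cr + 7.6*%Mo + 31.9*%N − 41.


Apply the ASTM G48 empirical CPT estimate: CPT(°C) = 2.5*%Cr + 7.6*%Mo + 31.9*%N − 41
2.5*25.5 = 63.75; 7.6*6.5 = 49.4; 31.9*0.3 = 9.57
CPT = 63.75 + 49.4 + 9.57 − 41 = 81.72 °C
Rounded to 0.1 °C: CPT ≈ 81.7 °C

81.7 °C


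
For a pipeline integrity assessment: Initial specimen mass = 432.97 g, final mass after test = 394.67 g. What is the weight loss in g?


Weight loss = initial − final
WL = 432.97 − 394.67 = 38.3 g

38.3 g


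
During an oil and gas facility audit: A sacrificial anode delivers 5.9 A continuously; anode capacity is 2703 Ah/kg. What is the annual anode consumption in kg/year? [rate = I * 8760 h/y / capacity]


Annual consumption = current * hours per year / capacity
Rate = 5.9 * 8760 / 2703 = 19.1 kg/year

19.1 kg/year


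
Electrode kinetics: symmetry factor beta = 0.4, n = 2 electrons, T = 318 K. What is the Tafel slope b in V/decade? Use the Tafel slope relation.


Apply the Tafel slope relation: b = 2.303*R*T/(beta*n*F)
Numerator: 2.303 * 8.314 * 318 = 6088.79
Denominator: 0.4 * 2 * 96485 = 77188.0
b = 6088.79 / 77188.0 = 0.0789 V/decade

0.0789 V/decade


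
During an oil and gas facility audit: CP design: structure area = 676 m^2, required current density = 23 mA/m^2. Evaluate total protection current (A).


I = area * current density, then convert mA → A (÷1000)
I = 676 * 23 / 1000 = 15.55 A

15.55 A


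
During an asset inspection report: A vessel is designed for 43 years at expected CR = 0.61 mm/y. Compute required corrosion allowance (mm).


Corrosion allowance = CR × design life
CA = 0.61 * 43 = 26.23 mm

26.23 mm


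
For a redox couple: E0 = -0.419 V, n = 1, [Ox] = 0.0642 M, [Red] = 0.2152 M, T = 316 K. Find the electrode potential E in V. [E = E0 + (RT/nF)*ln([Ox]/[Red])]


Apply the Nernst equation: E = E0 + (RT/nF)*ln([Ox]/[Red])
Step 1: RT/nF = 8.314*316/(1*96485) = 0.02722935 V
Step 2: [Ox]/[Red] = 0.0642/0.2152 = 0.298327
Step 3: ln(0.298327) = -1.209565
Step 4: correction = 0.02722935 * -1.209565 = -0.0329 V
E = -0.419 + -0.0329 = -0.4519 V

-0.4519 V


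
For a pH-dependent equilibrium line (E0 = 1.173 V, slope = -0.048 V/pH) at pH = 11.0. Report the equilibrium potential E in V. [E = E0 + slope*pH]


Apply the Pourbaix line equation: E = E0 + slope*pH
E = 1.173 + (-0.048)*11.0 = 1.173 + (-0.528) = 0.645 V
Rounded to 3 decimal places: E = 0.645 V

0.645 V


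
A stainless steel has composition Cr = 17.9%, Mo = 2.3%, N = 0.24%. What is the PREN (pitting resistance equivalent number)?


Apply the PREN formula: PREN = Cr + 3.3*Mo + 16*N
PREN = 17.9 + 3.3*2.3 + 16*0.24
PREN = 17.9 + 7.59 + 3.84 = 29.33

29.33


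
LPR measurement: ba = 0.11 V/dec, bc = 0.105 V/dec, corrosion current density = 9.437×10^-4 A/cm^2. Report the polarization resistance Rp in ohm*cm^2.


Apply the Stern-Geary equation: Rp = ba*bc / (2.303*icorr*(ba+bc))
ba*bc = 0.11*0.105 = 0.01155
ba+bc = 0.215; 2.303*icorr*(ba+bc) = 2.303*9.437×10^-4*0.215 = 4.6726834×10^-4
Rp = 0.01155 / 4.6726834×10^-4 = 24.72 ohm*cm^2

24.72 ohm*cm^2


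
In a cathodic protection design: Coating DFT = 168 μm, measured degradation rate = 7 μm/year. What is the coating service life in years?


Service life = thickness / degradation rate
Life = 168 / 7 = 24.0 years

24.0 years


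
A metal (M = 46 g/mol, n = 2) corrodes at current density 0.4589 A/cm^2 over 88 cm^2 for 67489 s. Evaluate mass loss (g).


Apply Faraday's law: m = i*A*t*M / (n*F)
Total charge passed Q = i*A*t = 0.4589*88*67489 = 2725421.7848 C
m = Q*M/(n*F) = 2725421.7848*46/(2*96485) = 649.68338 g

649.68338 g


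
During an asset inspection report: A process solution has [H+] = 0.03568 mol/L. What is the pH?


pH = −log10[H+]
pH = −log10(0.03568) = 1.45

1.45


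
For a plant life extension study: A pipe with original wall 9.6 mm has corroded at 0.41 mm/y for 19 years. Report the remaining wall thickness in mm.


Remaining wall = original − CR × time
t = 9.6 − 0.41*19 = 9.6 − 7.79 = 1.81 mm

1.81 mm


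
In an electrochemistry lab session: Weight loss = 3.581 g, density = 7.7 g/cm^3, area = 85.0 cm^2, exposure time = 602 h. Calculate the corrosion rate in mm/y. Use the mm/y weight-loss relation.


Apply the mm/y weight-loss relation: CR = 87600 * W / (D * A * T)
Numerator: 87600 * 3.581 = 313695.6
Denominator: 7.7 * 85.0 * 602 = 394009.0
CR = 313695.6 / 394009.0 = 0.79616 mm/y

0.79616 mm/y


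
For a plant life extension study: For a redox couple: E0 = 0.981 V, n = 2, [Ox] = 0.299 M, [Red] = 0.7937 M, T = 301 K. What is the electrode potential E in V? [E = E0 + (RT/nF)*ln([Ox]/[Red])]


Apply the Nernst equation: E = E0 + (RT/nF)*ln([Ox]/[Red])
Step 1: RT/nF = 8.314*301/(2*96485) = 0.01296841 V
Step 2: [Ox]/[Red] = 0.299/0.7937 = 0.376717
Step 3: ln(0.376717) = -0.976261
Step 4: correction = 0.01296841 * -0.976261 = -0.0127 V
E = 0.981 + -0.0127 = 0.9683 V

0.9683 V


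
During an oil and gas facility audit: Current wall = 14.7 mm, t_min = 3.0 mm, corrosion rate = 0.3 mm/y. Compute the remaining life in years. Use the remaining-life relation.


Apply the remaining-life relation: RL = (t_current − t_min) / CR
RL = (14.7 − 3.0) / 0.3 = 11.7 / 0.3 = 39.0 years

39.0 years


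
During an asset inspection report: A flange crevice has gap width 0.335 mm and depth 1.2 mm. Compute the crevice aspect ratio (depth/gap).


Aspect ratio = depth / gap
Ratio = 1.2 / 0.335 = 3.6

3.6


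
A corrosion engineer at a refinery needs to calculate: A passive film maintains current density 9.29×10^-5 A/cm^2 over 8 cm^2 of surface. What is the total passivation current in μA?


I = i_pass * A, then convert A → μA (×10^6)
I = 9.29×10^-5 * 8 * 10^6 = 743.2 μA

743.2 μA


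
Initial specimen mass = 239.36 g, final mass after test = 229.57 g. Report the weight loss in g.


Weight loss = initial − final
WL = 239.36 − 229.57 = 9.79 g

9.79 g


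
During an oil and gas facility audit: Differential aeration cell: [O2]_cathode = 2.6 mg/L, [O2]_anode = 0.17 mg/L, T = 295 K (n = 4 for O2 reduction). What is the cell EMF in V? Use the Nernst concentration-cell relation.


Apply the Nernst concentration-cell relation: E = (RT/nF)*ln(C_cathode/C_anode)
RT/nF = 8.314*295/(4*96485) = 0.00635495 V
ln(2.6/0.17) = 2.72747
E = 0.00635495 * 2.72747 = 0.01733 V

0.01733 V


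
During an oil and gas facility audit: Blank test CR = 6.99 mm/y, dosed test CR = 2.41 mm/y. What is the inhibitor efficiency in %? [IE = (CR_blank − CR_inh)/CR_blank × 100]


Apply the inhibitor-efficiency definition: IE = (CR_blank − CR_inh)/CR_blank × 100
IE = (6.99 − 2.41) / 6.99 × 100
IE = 4.58 / 6.99 × 100 = 65.5 %

65.5 %


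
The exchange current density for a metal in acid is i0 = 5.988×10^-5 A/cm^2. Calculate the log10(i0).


i0 = 5.988×10^-5 A/cm^2
log10(i0) = -4.223

-4.223


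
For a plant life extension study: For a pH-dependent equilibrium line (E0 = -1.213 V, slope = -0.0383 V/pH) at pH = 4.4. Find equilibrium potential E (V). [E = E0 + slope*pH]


Apply the Pourbaix line equation: E = E0 + slope*pH
E = -1.213 + (-0.0383)*4.4 = -1.213 + (-0.16852) = -1.38152 V
Rounded to 4 decimal places: E = -1.3815 V

-1.3815 V


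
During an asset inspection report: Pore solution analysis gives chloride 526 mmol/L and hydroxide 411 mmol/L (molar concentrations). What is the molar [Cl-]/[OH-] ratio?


Threshold parameter = [Cl-] / [OH-] (molar basis; both in mmol/L, so units cancel)
Ratio = 526 / 411 = 1.28

1.28


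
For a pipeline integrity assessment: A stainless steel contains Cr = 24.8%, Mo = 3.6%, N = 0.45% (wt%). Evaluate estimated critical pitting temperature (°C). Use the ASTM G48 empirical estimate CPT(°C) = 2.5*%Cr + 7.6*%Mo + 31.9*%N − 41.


Apply the ASTM G48 empirical CPT estimate: CPT(°C) = 2.5*%Cr + 7.6*%Mo + 31.9*%N − 41
2.5*24.8 = 62; 7.6*3.6 = 27.36; 31.9*0.45 = 14.355
CPT = 62 + 27.36 + 14.355 − 41 = 62.715 °C
Rounded to 0.1 °C: CPT ≈ 62.7 °C

62.7 °C


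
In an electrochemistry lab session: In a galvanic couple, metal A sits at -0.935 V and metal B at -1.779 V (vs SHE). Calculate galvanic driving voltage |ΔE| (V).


Driving voltage is the absolute potential difference.
|ΔE| = |-0.935 − (-1.779)| = 0.844 V

0.844 V


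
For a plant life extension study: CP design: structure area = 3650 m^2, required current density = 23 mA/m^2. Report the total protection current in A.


I = area * current density, then convert mA → A (÷1000)
I = 3650 * 23 / 1000 = 83.95 A

83.95 A


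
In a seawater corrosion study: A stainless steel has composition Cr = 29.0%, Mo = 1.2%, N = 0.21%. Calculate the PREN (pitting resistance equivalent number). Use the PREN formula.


Apply the PREN formula: PREN = Cr + 3.3*Mo + 16*N
PREN = 29.0 + 3.3*1.2 + 16*0.21
PREN = 29.0 + 3.96 + 3.36 = 36.32

36.32


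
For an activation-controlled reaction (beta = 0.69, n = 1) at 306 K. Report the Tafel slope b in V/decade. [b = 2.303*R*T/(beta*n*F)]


Apply the Tafel slope relation: b = 2.303*R*T/(beta*n*F)
Numerator: 2.303 * 8.314 * 306 = 5859.03
Denominator: 0.69 * 1 * 96485 = 66574.65
b = 5859.03 / 66574.65 = 0.088 V/decade

0.088 V/decade


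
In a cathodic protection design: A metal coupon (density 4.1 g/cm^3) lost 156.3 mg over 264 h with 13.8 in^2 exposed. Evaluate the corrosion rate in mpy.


Apply the mpy weight-loss relation: CR = 534 * W / (D * A * T)
Numerator: 534 * 156.3 = 83464.2
Denominator: 4.1 * 13.8 * 264 = 14937.12
CR = 83464.2 / 14937.12 = 5.588 mpy

5.588 mpy


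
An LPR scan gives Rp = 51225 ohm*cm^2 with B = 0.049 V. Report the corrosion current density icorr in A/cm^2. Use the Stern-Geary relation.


Apply the Stern-Geary relation: icorr = B / Rp
icorr = 0.049 / 51225 = 9.566×10^-7 A/cm^2

9.566×10^-7 A/cm^2


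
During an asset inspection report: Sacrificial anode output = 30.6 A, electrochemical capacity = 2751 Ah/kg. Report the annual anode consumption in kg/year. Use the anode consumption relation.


Annual consumption = current * hours per year / capacity
Rate = 30.6 * 8760 / 2751 = 97.4 kg/year

97.4 kg/year


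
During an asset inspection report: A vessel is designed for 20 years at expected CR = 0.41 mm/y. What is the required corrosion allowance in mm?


Corrosion allowance = CR × design life
CA = 0.41 * 20 = 8.2 mm

8.2 mm


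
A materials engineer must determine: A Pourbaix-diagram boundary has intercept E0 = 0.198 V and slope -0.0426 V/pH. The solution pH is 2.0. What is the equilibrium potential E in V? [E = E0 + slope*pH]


Apply the Pourbaix line equation: E = E0 + slope*pH
E = 0.198 + (-0.0426)*2.0 = 0.198 + (-0.0852) = 0.1128 V
Rounded to 4 decimal places: E = 0.1128 V

0.1128 V


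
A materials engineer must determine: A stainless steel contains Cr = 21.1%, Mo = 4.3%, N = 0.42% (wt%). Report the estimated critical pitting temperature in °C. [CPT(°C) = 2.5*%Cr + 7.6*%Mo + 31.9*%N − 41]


Apply the ASTM G48 empirical CPT estimate: CPT(°C) = 2.5*%Cr + 7.6*%Mo + 31.9*%N − 41
2.5*21.1 = 52.75; 7.6*4.3 = 32.68; 31.9*0.42 = 13.398
CPT = 52.75 + 32.68 + 13.398 − 41 = 57.828 °C
Rounded to 0.1 °C: CPT ≈ 57.8 °C

57.8 °C


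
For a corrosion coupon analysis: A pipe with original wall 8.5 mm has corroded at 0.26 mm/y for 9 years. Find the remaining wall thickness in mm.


Remaining wall = original − CR × time
t = 8.5 − 0.26*9 = 8.5 − 2.34 = 6.16 mm

6.16 mm


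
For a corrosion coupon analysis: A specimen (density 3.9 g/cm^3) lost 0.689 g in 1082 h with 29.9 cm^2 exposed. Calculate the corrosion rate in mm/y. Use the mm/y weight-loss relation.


Apply the mm/y weight-loss relation: CR = 87600 * W / (D * A * T)
Numerator: 87600 * 0.689 = 60356.4
Denominator: 3.9 * 29.9 * 1082 = 126172.02
CR = 60356.4 / 126172.02 = 0.4784 mm/y

0.4784 mm/y


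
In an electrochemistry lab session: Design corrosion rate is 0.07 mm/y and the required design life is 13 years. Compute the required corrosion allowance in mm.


Corrosion allowance = CR × design life
CA = 0.07 * 13 = 0.91 mm

0.91 mm


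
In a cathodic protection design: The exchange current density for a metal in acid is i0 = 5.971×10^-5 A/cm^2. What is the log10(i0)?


i0 = 5.971×10^-5 A/cm^2
log10(i0) = -4.224

-4.224


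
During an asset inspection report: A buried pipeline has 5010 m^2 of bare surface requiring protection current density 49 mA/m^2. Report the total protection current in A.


I = area * current density, then convert mA → A (÷1000)
I = 5010 * 49 / 1000 = 245.49 A

245.49 A


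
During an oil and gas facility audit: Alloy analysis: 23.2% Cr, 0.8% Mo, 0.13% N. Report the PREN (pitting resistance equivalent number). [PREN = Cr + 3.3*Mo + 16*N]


Apply the PREN formula: PREN = Cr + 3.3*Mo + 16*N
PREN = 23.2 + 3.3*0.8 + 16*0.13
PREN = 23.2 + 2.64 + 2.08 = 27.92

27.92


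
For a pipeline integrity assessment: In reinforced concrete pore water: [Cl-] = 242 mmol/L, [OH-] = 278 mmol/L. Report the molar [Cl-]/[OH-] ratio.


Threshold parameter = [Cl-] / [OH-] (molar basis; both in mmol/L, so units cancel)
Ratio = 242 / 278 = 0.87

0.87


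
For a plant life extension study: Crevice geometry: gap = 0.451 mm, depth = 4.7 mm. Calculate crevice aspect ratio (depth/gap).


Aspect ratio = depth / gap
Ratio = 4.7 / 0.451 = 10.4

10.4


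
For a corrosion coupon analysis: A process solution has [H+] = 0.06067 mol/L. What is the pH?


pH = −log10[H+]
pH = −log10(0.06067) = 1.22

1.22


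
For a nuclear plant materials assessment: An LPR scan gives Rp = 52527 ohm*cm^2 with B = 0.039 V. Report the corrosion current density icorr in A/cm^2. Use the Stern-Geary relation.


Apply the Stern-Geary relation: icorr = B / Rp
icorr = 0.039 / 52527 = 7.425×10^-7 A/cm^2

7.425×10^-7 A/cm^2


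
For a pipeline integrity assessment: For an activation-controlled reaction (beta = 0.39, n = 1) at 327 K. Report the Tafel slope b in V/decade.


Apply the Tafel slope relation: b = 2.303*R*T/(beta*n*F)
Numerator: 2.303 * 8.314 * 327 = 6261.12
Denominator: 0.39 * 1 * 96485 = 37629.15
b = 6261.12 / 37629.15 = 0.1664 V/decade

0.1664 V/decade


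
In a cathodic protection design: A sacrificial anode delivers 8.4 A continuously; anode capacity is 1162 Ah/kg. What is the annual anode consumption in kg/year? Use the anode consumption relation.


Annual consumption = current * hours per year / capacity
Rate = 8.4 * 8760 / 1162 = 63.3 kg/year

63.3 kg/year


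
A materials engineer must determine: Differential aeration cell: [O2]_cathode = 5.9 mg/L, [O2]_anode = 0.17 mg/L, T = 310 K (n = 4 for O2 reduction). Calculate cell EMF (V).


Apply the Nernst concentration-cell relation: E = (RT/nF)*ln(C_cathode/C_anode)
RT/nF = 8.314*310/(4*96485) = 0.00667808 V
ln(5.9/0.17) = 3.54691
E = 0.00667808 * 3.54691 = 0.02369 V

0.02369 V


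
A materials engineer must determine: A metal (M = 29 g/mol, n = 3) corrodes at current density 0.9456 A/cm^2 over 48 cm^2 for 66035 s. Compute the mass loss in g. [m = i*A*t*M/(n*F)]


Apply Faraday's law: m = i*A*t*M / (n*F)
Total charge passed Q = i*A*t = 0.9456*48*66035 = 2997249.408 C
m = Q*M/(n*F) = 2997249.408*29/(3*96485) = 300.2893 g

300.2893 g


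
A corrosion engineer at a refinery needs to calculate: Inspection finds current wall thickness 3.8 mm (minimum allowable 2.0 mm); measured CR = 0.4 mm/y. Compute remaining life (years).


Apply the remaining-life relation: RL = (t_current − t_min) / CR
RL = (3.8 − 2.0) / 0.4 = 1.8 / 0.4 = 4.5 years

4.5 years


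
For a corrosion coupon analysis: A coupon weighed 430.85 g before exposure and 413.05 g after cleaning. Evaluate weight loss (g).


Weight loss = initial − final
WL = 430.85 − 413.05 = 17.8 g

17.8 g


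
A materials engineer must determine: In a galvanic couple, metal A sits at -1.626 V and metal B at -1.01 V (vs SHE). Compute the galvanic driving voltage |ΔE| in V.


Driving voltage is the absolute potential difference.
|ΔE| = |-1.626 − (-1.01)| = 0.616 V

0.616 V


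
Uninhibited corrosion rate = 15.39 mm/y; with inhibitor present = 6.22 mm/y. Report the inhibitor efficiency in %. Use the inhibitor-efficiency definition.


Apply the inhibitor-efficiency definition: IE = (CR_blank − CR_inh)/CR_blank × 100
IE = (15.39 − 6.22) / 15.39 × 100
IE = 9.17 / 15.39 × 100 = 59.6 %

59.6 %


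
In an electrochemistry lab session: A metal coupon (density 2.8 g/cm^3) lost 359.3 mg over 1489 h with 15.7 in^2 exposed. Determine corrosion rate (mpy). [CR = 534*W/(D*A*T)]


Apply the mpy weight-loss relation: CR = 534 * W / (D * A * T)
Numerator: 534 * 359.3 = 191866.2
Denominator: 2.8 * 15.7 * 1489 = 65456.44
CR = 191866.2 / 65456.44 = 2.931 mpy

2.931 mpy


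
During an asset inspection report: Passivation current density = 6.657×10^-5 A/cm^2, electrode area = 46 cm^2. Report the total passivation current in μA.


I = i_pass * A, then convert A → μA (×10^6)
I = 6.657×10^-5 * 46 * 10^6 = 3062.22 μA

3062.22 μA


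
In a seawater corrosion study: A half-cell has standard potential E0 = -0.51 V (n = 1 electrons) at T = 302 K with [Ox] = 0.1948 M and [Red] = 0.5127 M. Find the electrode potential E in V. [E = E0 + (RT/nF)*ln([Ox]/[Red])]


Apply the Nernst equation: E = E0 + (RT/nF)*ln([Ox]/[Red])
Step 1: RT/nF = 8.314*302/(1*96485) = 0.02602299 V
Step 2: [Ox]/[Red] = 0.1948/0.5127 = 0.379949
Step 3: ln(0.379949) = -0.967718
Step 4: correction = 0.02602299 * -0.967718 = -0.0252 V
E = -0.51 + -0.0252 = -0.5352 V

-0.5352 V


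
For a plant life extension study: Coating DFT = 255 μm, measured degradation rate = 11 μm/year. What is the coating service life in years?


Service life = thickness / degradation rate
Life = 255 / 11 = 23.2 years

23.2 years


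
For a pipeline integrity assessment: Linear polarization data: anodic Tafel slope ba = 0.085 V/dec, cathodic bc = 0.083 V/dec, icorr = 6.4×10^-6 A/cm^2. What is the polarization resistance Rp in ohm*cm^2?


Apply the Stern-Geary equation: Rp = ba*bc / (2.303*icorr*(ba+bc))
ba*bc = 0.085*0.083 = 0.007055
ba+bc = 0.168; 2.303*icorr*(ba+bc) = 2.303*6.4×10^-6*0.168 = 2.4761856×10^-6
Rp = 0.007055 / 2.4761856×10^-6 = 2849.14 ohm*cm^2

2849.14 ohm*cm^2


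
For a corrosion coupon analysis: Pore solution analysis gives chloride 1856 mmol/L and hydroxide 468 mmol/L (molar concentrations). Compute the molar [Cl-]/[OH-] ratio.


Threshold parameter = [Cl-] / [OH-] (molar basis; both in mmol/L, so units cancel)
Ratio = 1856 / 468 = 3.97

3.97


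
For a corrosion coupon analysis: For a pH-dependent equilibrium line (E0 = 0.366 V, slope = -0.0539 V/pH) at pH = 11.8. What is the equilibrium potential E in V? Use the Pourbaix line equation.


Apply the Pourbaix line equation: E = E0 + slope*pH
E = 0.366 + (-0.0539)*11.8 = 0.366 + (-0.63602) = -0.27002 V
Rounded to 3 decimal places: E = -0.270 V

-0.270 V


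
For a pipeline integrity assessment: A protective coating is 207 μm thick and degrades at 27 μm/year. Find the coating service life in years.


Service life = thickness / degradation rate
Life = 207 / 27 = 7.7 years

7.7 years


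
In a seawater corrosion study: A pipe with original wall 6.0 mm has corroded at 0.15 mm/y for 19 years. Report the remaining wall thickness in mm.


Remaining wall = original − CR × time
t = 6.0 − 0.15*19 = 6.0 − 2.85 = 3.15 mm

3.15 mm


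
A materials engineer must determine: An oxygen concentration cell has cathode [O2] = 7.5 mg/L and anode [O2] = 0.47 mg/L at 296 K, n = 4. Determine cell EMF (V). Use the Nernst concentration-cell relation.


Apply the Nernst concentration-cell relation: E = (RT/nF)*ln(C_cathode/C_anode)
RT/nF = 8.314*296/(4*96485) = 0.00637649 V
ln(7.5/0.47) = 2.76993
E = 0.00637649 * 2.76993 = 0.01766 V

0.01766 V


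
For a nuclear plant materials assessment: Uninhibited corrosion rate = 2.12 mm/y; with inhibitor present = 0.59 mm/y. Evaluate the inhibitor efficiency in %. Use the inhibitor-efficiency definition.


Apply the inhibitor-efficiency definition: IE = (CR_blank − CR_inh)/CR_blank × 100
IE = (2.12 − 0.59) / 2.12 × 100
IE = 1.53 / 2.12 × 100 = 72.2 %

72.2 %


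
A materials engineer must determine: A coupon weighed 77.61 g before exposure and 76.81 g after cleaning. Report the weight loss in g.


Weight loss = initial − final
WL = 77.61 − 76.81 = 0.8 g

0.8 g


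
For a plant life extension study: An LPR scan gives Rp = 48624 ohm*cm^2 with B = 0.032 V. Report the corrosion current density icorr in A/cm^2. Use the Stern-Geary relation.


Apply the Stern-Geary relation: icorr = B / Rp
icorr = 0.032 / 48624 = 6.581×10^-7 A/cm^2

6.581×10^-7 A/cm^2


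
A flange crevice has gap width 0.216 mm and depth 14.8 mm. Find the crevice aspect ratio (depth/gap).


Aspect ratio = depth / gap
Ratio = 14.8 / 0.216 = 68.5

68.5


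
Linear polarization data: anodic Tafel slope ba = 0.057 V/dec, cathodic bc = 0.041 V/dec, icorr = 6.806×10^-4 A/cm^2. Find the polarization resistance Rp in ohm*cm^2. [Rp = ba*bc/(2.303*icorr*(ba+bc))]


Apply the Stern-Geary equation: Rp = ba*bc / (2.303*icorr*(ba+bc))
ba*bc = 0.057*0.041 = 0.002337
ba+bc = 0.098; 2.303*icorr*(ba+bc) = 2.303*6.806×10^-4*0.098 = 1.5360734×10^-4
Rp = 0.002337 / 1.5360734×10^-4 = 15.21 ohm*cm^2

15.21 ohm*cm^2


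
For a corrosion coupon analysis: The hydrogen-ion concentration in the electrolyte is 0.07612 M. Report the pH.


pH = −log10[H+]
pH = −log10(0.07612) = 1.12

1.12


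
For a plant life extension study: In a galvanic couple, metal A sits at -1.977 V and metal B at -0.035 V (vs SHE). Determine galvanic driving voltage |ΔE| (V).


Driving voltage is the absolute potential difference.
|ΔE| = |-1.977 − (-0.035)| = 1.942 V

1.942 V


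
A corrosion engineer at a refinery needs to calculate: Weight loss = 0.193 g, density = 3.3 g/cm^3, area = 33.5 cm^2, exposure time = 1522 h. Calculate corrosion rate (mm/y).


Apply the mm/y weight-loss relation: CR = 87600 * W / (D * A * T)
Numerator: 87600 * 0.193 = 16906.8
Denominator: 3.3 * 33.5 * 1522 = 168257.1
CR = 16906.8 / 168257.1 = 0.10048 mm/y

0.10048 mm/y


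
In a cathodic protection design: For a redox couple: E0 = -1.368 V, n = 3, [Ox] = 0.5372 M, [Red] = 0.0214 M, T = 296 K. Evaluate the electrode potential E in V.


Apply the Nernst equation: E = E0 + (RT/nF)*ln([Ox]/[Red])
Step 1: RT/nF = 8.314*296/(3*96485) = 0.00850199 V
Step 2: [Ox]/[Red] = 0.5372/0.0214 = 25.102804
Step 3: ln(25.102804) = 3.22298
Step 4: correction = 0.00850199 * 3.22298 = 0.0274 V
E = -1.368 + 0.0274 = -1.3406 V

-1.3406 V


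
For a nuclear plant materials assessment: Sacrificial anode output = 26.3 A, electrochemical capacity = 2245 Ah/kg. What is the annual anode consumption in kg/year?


Annual consumption = current * hours per year / capacity
Rate = 26.3 * 8760 / 2245 = 102.6 kg/year

102.6 kg/year


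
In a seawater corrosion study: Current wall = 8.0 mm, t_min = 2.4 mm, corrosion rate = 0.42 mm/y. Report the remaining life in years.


Apply the remaining-life relation: RL = (t_current − t_min) / CR
RL = (8.0 − 2.4) / 0.42 = 5.6 / 0.42 = 13.3 years

13.3 years


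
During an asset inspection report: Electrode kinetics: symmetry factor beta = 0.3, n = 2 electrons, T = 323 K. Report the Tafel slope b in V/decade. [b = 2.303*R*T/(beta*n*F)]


Apply the Tafel slope relation: b = 2.303*R*T/(beta*n*F)
Numerator: 2.303 * 8.314 * 323 = 6184.53
Denominator: 0.3 * 2 * 96485 = 57891.0
b = 6184.53 / 57891.0 = 0.107 V/decade

0.107 V/decade


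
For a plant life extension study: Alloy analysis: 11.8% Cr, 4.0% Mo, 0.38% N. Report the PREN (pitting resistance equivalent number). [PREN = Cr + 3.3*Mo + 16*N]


Apply the PREN formula: PREN = Cr + 3.3*Mo + 16*N
PREN = 11.8 + 3.3*4.0 + 16*0.38
PREN = 11.8 + 13.2 + 6.08 = 31.08

31.08


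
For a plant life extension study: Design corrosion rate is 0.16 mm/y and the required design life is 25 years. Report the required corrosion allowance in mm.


Corrosion allowance = CR × design life
CA = 0.16 * 25 = 4.0 mm

4.0 mm


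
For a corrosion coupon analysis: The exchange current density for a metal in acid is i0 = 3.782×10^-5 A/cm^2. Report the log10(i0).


i0 = 3.782×10^-5 A/cm^2
log10(i0) = -4.422

-4.422


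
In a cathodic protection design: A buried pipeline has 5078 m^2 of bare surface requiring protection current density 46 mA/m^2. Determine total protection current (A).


I = area * current density, then convert mA → A (÷1000)
I = 5078 * 46 / 1000 = 233.59 A

233.59 A


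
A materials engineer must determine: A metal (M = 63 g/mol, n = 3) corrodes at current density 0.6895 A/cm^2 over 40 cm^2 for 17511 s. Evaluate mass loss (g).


Apply Faraday's law: m = i*A*t*M / (n*F)
Total charge passed Q = i*A*t = 0.6895*40*17511 = 482953.38 C
m = Q*M/(n*F) = 482953.38*63/(3*96485) = 105.115 g

105.115 g


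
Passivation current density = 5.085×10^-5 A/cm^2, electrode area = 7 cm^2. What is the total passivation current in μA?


I = i_pass * A, then convert A → μA (×10^6)
I = 5.085×10^-5 * 7 * 10^6 = 355.95 μA

355.95 μA


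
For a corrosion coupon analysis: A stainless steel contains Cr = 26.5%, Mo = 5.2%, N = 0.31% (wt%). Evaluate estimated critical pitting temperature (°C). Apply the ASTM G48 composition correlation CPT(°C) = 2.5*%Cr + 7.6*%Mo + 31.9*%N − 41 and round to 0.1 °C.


Apply the ASTM G48 empirical CPT estimate: CPT(°C) = 2.5*%Cr + 7.6*%Mo + 31.9*%N − 41
2.5*26.5 = 66.25; 7.6*5.2 = 39.52; 31.9*0.31 = 9.889
CPT = 66.25 + 39.52 + 9.889 − 41 = 74.659 °C
Rounded to 0.1 °C: CPT ≈ 74.7 °C

74.7 °C


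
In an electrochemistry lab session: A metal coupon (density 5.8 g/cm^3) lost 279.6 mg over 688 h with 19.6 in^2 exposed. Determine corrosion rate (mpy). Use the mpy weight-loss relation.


Apply the mpy weight-loss relation: CR = 534 * W / (D * A * T)
Numerator: 534 * 279.6 = 149306.4
Denominator: 5.8 * 19.6 * 688 = 78211.84
CR = 149306.4 / 78211.84 = 1.909 mpy

1.909 mpy


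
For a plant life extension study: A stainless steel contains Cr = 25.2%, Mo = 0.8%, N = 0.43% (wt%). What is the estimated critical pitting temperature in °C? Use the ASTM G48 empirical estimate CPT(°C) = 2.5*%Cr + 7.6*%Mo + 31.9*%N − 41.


Apply the ASTM G48 empirical CPT estimate: CPT(°C) = 2.5*%Cr + 7.6*%Mo + 31.9*%N − 41
2.5*25.2 = 63; 7.6*0.8 = 6.08; 31.9*0.43 = 13.717
CPT = 63 + 6.08 + 13.717 − 41 = 41.797 °C
Rounded to 0.1 °C: CPT ≈ 41.8 °C

41.8 °C


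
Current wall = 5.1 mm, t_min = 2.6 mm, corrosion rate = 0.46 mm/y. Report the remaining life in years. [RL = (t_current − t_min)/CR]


Apply the remaining-life relation: RL = (t_current − t_min) / CR
RL = (5.1 − 2.6) / 0.46 = 2.5 / 0.46 = 5.4 years

5.4 years
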